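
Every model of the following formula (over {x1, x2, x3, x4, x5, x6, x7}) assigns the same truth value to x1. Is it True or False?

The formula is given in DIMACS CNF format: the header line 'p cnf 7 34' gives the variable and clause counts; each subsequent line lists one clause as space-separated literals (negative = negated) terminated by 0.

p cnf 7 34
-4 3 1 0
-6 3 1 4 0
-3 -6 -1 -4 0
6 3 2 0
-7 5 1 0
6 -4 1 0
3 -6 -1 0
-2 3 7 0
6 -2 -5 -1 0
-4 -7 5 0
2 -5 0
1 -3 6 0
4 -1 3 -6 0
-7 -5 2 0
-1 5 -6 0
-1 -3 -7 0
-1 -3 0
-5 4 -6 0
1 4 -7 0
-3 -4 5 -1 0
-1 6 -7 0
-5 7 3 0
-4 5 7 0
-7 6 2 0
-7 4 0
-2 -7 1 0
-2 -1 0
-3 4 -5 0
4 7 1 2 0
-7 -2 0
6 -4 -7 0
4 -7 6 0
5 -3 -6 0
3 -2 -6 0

False

Suppose x1 = True.
The clause (¬x3) is unit, so x3 = False.
The clause (¬x6) is unit, so x6 = False.
The clause (x2) is unit, so x2 = True.
But (¬x2) is also a unit clause — contradiction.
So every satisfying assignment has x1 = False.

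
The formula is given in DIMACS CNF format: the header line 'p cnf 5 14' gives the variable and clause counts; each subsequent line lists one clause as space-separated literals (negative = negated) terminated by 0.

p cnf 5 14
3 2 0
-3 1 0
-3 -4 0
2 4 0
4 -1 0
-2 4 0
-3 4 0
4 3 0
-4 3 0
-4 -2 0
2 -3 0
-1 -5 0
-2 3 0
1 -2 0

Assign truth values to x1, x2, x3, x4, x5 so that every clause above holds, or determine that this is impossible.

UNSATISFIABLE

Try x3 = True.
(x1) alone gives x1 = True.
(¬x4) alone gives x4 = False.
That conflicts with the unit clause (x4).
So x3 must be the other value — set x3 = False.
(x2) alone gives x2 = True.
That conflicts with the unit clause (¬x2).
Neither x3 = True nor x3 = False works.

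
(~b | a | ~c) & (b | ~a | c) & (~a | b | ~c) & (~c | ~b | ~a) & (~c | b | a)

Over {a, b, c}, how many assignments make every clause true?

There are 2^3 = 8 truth assignments over (a, b, c).
Check each against the 5 clauses (columns in the order a, b, c):
  F F F  ✓ satisfies all
  F F T  ✗ fails (~c | b | a)
  F T F  ✓ satisfies all
  F T T  ✗ fails (~b | a | ~c)
  T F F  ✗ fails (b | ~a | c)
  T F T  ✗ fails (~a | b | ~c)
  T T F  ✓ satisfies all
  T T T  ✗ fails (~c | ~b | ~a)
3 of the 8 rows are models.

3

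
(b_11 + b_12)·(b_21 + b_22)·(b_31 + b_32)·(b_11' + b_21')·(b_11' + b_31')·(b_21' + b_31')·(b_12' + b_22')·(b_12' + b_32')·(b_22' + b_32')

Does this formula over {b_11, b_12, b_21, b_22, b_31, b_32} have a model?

Try b_11 = 1.
From the singleton clause (b_21'), b_21 = 0.
From the singleton clause (b_22), b_22 = 1.
From the singleton clause (b_31'), b_31 = 0.
From the singleton clause (b_32), b_32 = 1.
Now (b_32') is unsatisfied and unit — conflict.
That branch fails; take b_11 = 0 instead.
From the singleton clause (b_12), b_12 = 1.
From the singleton clause (b_22'), b_22 = 0.
From the singleton clause (b_21), b_21 = 1.
From the singleton clause (b_31'), b_31 = 0.
From the singleton clause (b_32), b_32 = 1.
Now (b_32') is unsatisfied and unit — conflict.
Either choice for b_11 ends in contradiction.
No assignment satisfies every clause.

No, unsatisfiable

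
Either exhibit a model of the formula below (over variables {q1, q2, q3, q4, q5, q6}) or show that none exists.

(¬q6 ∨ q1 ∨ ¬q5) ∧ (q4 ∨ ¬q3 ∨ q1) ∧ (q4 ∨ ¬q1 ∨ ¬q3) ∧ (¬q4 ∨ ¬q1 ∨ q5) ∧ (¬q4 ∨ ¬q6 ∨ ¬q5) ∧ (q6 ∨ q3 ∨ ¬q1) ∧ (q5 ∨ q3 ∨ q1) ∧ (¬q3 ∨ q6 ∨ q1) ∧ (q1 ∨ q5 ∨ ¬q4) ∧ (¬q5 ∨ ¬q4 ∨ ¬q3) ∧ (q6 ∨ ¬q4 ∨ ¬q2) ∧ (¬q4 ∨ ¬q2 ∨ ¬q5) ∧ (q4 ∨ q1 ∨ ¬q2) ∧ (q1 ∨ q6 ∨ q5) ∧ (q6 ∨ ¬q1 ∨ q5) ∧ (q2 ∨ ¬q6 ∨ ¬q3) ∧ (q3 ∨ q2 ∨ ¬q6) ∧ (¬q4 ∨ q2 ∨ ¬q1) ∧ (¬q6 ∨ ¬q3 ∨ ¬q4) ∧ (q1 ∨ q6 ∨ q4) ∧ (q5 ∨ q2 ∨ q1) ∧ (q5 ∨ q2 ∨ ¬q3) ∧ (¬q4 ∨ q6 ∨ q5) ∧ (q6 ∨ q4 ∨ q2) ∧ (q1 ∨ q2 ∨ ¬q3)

q1 ↦ True, q2 ↦ True, q3 ↦ False, q4 ↦ False, q5 ↦ True, q6 ↦ True

Try q6 = True.
Try q1 = True.
Try q4 = False.
(¬q3) alone gives q3 = False.
(q2) alone gives q2 = True.
All clauses hold; q5 can take either value.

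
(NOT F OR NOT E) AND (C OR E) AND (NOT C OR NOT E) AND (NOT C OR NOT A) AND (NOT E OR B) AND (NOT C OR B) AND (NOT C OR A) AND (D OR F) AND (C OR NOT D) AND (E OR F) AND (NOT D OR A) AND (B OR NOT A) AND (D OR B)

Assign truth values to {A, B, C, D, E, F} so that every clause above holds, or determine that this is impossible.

Branch on F: set F = false.
(D) alone gives D = true.
(C) alone gives C = true.
(NOT E) alone gives E = false.
But (E) is also a unit clause — contradiction.
Backtrack on F: now try F = true.
(NOT E) alone gives E = false.
(C) alone gives C = true.
(NOT A) alone gives A = false.
But (A) is also a unit clause — contradiction.
Neither F = true nor F = false works.

UNSATISFIABLE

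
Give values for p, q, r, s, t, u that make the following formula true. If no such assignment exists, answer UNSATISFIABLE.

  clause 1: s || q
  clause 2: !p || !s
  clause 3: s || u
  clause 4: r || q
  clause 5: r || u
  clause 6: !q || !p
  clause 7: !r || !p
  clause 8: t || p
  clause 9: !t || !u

Suppose s = true.
Unit clause (!p) forces p = false.
Unit clause (t) forces t = true.
Unit clause (!u) forces u = false.
Unit clause (r) forces r = true.
No clause remains; q is free.

p: false; q: true; r: true; s: true; t: true; u: false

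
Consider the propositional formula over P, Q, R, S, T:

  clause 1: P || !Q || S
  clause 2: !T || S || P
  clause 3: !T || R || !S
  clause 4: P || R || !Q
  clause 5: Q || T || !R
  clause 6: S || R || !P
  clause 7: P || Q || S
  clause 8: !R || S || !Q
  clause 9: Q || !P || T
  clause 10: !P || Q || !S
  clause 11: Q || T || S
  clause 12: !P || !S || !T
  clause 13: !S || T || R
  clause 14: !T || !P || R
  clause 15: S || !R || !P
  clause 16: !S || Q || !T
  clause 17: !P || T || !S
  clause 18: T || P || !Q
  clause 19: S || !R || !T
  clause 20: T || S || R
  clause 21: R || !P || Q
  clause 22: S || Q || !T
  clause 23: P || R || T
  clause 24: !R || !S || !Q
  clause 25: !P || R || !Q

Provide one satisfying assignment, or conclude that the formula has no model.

Branch on P: set P = true.
Branch on S: set S = true.
The clause (Q) is unit, so Q = true.
The clause (!T) is unit, so T = false.
But (T) is also a unit clause — contradiction.
That branch fails; take S = false instead.
The clause (R) is unit, so R = true.
But (!R) is also a unit clause — contradiction.
Both values of S lead to a conflict.
That branch fails; take P = false instead.
Branch on Q: set Q = false.
The clause (S) is unit, so S = true.
The clause (!T) is unit, so T = false.
The clause (!R) is unit, so R = false.
But (R) is also a unit clause — contradiction.
That branch fails; take Q = true instead.
The clause (S) is unit, so S = true.
The clause (R) is unit, so R = true.
But (!R) is also a unit clause — contradiction.
Both values of Q lead to a conflict.
Both values of P lead to a conflict.

UNSATISFIABLE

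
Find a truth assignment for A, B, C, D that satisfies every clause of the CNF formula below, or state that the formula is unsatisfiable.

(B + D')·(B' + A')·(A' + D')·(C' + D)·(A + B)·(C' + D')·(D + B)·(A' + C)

Branch on B: set B = 1.
Unit clause (A') forces A = 0.
Branch on C: set C = 0.
No clause remains; D is free.

A=0,  B=1,  C=0,  D=1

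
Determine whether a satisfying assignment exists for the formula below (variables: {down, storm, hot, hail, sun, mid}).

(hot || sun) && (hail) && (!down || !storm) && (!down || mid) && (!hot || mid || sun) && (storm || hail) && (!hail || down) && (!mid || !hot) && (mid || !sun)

The clause (hail) is unit, so hail = true.
The clause (down) is unit, so down = true.
The clause (!storm) is unit, so storm = false.
The clause (mid) is unit, so mid = true.
The clause (!hot) is unit, so hot = false.
The clause (sun) is unit, so sun = true.
Every clause now holds.
A satisfying assignment: down: true,  storm: false,  hot: false,  hail: true,  sun: true,  mid: true.

Satisfiable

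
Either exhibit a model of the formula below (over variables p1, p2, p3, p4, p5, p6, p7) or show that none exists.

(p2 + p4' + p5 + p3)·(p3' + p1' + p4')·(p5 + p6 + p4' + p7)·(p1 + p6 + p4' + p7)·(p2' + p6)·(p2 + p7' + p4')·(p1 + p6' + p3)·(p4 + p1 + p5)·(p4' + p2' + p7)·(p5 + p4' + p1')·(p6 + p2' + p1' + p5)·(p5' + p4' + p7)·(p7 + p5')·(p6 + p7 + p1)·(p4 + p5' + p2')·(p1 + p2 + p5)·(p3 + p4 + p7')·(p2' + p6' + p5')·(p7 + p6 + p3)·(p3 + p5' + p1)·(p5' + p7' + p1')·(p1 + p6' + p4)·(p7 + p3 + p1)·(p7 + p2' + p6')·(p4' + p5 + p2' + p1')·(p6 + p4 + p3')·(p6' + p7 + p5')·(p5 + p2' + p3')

p1 ↦ 1; p2 ↦ 0; p3 ↦ 1; p4 ↦ 0; p5 ↦ 0; p6 ↦ 1; p7 ↦ 1

Case p2 = 0:
Case p7 = 1:
(p4') alone gives p4 = 0.
(p3) alone gives p3 = 1.
(p6) alone gives p6 = 1.
(p1) alone gives p1 = 1.
(p5') alone gives p5 = 0.
Every clause now holds.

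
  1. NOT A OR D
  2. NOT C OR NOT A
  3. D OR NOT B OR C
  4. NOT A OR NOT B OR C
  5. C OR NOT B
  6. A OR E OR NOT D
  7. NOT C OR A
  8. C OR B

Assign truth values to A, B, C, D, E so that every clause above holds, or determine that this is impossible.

Case A = false:
(NOT C) alone gives C = false.
(NOT B) alone gives B = false.
That conflicts with the unit clause (B).
That branch fails; take A = true instead.
(D) alone gives D = true.
(NOT C) alone gives C = false.
(NOT B) alone gives B = false.
That conflicts with the unit clause (B).
Neither A = true nor A = false works.

UNSATISFIABLE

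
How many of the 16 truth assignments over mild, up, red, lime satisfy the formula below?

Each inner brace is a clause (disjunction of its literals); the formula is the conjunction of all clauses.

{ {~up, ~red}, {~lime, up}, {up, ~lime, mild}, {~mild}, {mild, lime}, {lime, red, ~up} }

1

There are 2^4 = 16 truth assignments over (mild, up, red, lime).
Check each against the 6 clauses (columns in the order mild, up, red, lime):
  F F F F  ✗ fails (mild | lime)
  F F F T  ✗ fails (~lime | up)
  F F T F  ✗ fails (mild | lime)
  F F T T  ✗ fails (~lime | up)
  F T F F  ✗ fails (mild | lime)
  F T F T  ✓ satisfies all
  F T T F  ✗ fails (~up | ~red)
  F T T T  ✗ fails (~up | ~red)
  T F F F  ✗ fails (~mild)
  T F F T  ✗ fails (~lime | up)
  T F T F  ✗ fails (~mild)
  T F T T  ✗ fails (~lime | up)
  T T F F  ✗ fails (~mild)
  T T F T  ✗ fails (~mild)
  T T T F  ✗ fails (~up | ~red)
  T T T T  ✗ fails (~up | ~red)
1 of the 16 rows is a model.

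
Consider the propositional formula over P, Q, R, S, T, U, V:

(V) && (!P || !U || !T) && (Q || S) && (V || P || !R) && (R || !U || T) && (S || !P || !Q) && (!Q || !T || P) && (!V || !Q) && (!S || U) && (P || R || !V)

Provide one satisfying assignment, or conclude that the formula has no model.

P ↦ false,  Q ↦ false,  R ↦ true,  S ↦ true,  T ↦ true,  U ↦ true,  V ↦ true

(V) alone gives V = true.
(!Q) alone gives Q = false.
(S) alone gives S = true.
(U) alone gives U = true.
Try P = false.
(R) alone gives R = true.
No clause remains; T is free.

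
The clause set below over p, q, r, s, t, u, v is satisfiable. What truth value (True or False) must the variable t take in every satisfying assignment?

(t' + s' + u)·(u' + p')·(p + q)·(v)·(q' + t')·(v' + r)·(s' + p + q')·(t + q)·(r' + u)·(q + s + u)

False

Suppose t = 1.
(v) alone gives v = 1.
(q') alone gives q = 0.
(p) alone gives p = 1.
(u') alone gives u = 0.
(s') alone gives s = 0.
Now (s) is unsatisfied and unit — conflict.
So every satisfying assignment has t = False.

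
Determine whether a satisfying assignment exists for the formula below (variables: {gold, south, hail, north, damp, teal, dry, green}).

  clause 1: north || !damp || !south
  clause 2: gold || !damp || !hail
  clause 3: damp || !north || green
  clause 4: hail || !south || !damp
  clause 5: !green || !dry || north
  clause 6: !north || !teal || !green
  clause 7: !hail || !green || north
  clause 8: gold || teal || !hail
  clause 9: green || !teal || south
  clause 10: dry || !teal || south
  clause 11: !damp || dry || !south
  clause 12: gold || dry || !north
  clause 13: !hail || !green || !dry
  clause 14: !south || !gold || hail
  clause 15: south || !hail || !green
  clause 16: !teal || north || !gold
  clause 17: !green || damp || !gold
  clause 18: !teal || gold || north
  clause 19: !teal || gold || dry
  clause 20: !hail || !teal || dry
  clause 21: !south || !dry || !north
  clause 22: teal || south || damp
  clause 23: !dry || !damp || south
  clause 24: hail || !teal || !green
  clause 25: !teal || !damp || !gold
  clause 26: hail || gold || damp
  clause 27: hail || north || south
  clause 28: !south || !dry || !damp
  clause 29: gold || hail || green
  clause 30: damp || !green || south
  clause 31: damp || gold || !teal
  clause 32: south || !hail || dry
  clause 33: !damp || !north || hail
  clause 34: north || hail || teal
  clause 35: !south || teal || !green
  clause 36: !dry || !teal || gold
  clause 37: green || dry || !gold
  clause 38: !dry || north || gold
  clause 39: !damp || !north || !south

Satisfiable

Suppose north = false.
Suppose damp = false.
Suppose green = false.
Suppose teal = false.
The clause (south) is unit, so south = true.
The clause (hail) is unit, so hail = true.
The clause (gold) is unit, so gold = true.
The clause (dry) is unit, so dry = true.
Every clause now holds.
A satisfying assignment: gold=true,  south=true,  hail=true,  north=false,  damp=false,  teal=false,  dry=true,  green=false.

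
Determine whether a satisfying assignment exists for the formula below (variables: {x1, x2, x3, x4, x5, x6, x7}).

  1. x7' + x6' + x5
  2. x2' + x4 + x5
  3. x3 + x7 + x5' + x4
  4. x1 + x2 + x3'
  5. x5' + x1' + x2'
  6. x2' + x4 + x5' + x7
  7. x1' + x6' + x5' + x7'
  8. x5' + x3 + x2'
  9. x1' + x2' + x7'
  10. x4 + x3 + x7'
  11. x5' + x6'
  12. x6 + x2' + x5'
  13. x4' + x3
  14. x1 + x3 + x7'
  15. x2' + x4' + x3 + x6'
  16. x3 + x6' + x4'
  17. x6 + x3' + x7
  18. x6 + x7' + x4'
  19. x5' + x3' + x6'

Suppose x5 = 0.
Suppose x7 = 0.
Suppose x2 = 0.
Suppose x1 = 1.
Suppose x4 = 1.
(x3) alone gives x3 = 1.
(x6) alone gives x6 = 1.
Every clause now holds.
A satisfying assignment: x1 ↦ 1, x2 ↦ 0, x3 ↦ 1, x4 ↦ 1, x5 ↦ 0, x6 ↦ 1, x7 ↦ 0.

Satisfiable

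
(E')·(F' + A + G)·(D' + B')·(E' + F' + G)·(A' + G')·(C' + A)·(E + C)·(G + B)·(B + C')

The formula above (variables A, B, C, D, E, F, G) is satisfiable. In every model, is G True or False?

Suppose G = 1.
(E') alone gives E = 0.
(A') alone gives A = 0.
(C') alone gives C = 0.
That conflicts with the unit clause (C).
So every satisfying assignment has G = False.

False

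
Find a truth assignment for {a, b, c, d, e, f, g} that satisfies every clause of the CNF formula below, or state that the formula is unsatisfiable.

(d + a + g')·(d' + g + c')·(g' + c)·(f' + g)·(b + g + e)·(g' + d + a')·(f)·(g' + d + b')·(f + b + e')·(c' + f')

UNSATISFIABLE

From the singleton clause (f), f = 1.
From the singleton clause (g), g = 1.
From the singleton clause (c), c = 1.
But (c') is also a unit clause — contradiction.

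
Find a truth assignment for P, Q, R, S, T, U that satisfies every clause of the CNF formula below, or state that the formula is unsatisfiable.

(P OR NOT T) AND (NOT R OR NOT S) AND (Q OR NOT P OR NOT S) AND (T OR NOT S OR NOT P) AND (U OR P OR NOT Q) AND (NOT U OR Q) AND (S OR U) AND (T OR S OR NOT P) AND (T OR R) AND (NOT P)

P ↦ false,  Q ↦ true,  R ↦ true,  S ↦ false,  T ↦ false,  U ↦ true

The clause (NOT P) is unit, so P = false.
The clause (NOT T) is unit, so T = false.
The clause (R) is unit, so R = true.
The clause (NOT S) is unit, so S = false.
The clause (U) is unit, so U = true.
The clause (Q) is unit, so Q = true.
This assignment satisfies each clause.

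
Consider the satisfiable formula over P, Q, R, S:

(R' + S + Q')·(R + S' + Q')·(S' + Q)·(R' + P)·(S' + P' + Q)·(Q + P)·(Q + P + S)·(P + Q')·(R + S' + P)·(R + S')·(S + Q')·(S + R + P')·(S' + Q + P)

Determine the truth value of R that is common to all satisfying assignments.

Suppose R = 0.
The clause (S') is unit, so S = 0.
The clause (Q') is unit, so Q = 0.
The clause (P) is unit, so P = 1.
But (P') is also a unit clause — contradiction.
So every satisfying assignment has R = True.

True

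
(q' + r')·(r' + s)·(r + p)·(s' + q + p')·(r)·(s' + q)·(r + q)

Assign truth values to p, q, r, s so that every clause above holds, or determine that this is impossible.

UNSATISFIABLE

From the singleton clause (r), r = 1.
From the singleton clause (q'), q = 0.
From the singleton clause (s), s = 1.
That conflicts with the unit clause (s').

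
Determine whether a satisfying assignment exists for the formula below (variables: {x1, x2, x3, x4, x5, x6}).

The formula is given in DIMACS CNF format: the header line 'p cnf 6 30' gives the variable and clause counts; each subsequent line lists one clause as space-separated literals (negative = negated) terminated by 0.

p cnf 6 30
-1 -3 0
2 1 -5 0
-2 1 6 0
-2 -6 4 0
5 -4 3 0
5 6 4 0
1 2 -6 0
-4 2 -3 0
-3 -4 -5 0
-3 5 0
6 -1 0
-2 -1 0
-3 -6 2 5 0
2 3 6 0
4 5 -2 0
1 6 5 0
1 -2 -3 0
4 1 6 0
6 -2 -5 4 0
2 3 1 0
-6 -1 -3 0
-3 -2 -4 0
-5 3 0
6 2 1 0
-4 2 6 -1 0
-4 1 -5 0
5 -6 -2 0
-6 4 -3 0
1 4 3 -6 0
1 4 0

Yes

Suppose x1 = True.
From the singleton clause (¬x3), x3 = False.
From the singleton clause (x6), x6 = True.
From the singleton clause (¬x2), x2 = False.
From the singleton clause (¬x5), x5 = False.
From the singleton clause (¬x4), x4 = False.
All clauses are satisfied.
A satisfying assignment: x1=True, x2=False, x3=False, x4=False, x5=False, x6=True.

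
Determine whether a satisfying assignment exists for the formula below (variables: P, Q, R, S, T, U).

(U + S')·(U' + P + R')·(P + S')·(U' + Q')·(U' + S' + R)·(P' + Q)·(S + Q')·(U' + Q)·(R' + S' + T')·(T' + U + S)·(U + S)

No

Case U = 1:
Unit clause (Q') forces Q = 0.
Now (Q) is unsatisfied and unit — conflict.
So U must be the other value — set U = 0.
Unit clause (S') forces S = 0.
Now (S) is unsatisfied and unit — conflict.
Neither U = 1 nor U = 0 works.
No assignment satisfies every clause.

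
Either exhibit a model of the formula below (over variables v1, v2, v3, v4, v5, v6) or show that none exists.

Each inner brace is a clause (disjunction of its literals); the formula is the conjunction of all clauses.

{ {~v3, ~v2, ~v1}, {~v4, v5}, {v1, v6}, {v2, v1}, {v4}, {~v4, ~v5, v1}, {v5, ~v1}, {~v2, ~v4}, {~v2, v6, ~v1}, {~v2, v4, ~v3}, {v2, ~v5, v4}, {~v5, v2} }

UNSATISFIABLE

The clause (v4) is unit, so v4 = 1.
The clause (v5) is unit, so v5 = 1.
The clause (v1) is unit, so v1 = 1.
The clause (~v2) is unit, so v2 = 0.
But (v2) is also a unit clause — contradiction.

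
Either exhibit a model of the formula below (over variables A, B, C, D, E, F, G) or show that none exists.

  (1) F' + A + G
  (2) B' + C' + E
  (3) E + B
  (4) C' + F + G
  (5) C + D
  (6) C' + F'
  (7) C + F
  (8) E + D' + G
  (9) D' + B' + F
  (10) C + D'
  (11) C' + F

UNSATISFIABLE

Suppose E = 1.
Suppose C = 1.
(F') alone gives F = 0.
Now (F) is unsatisfied and unit — conflict.
So C must be the other value — set C = 0.
(D) alone gives D = 1.
Now (D') is unsatisfied and unit — conflict.
Both values of C lead to a conflict.
So E must be the other value — set E = 0.
(B) alone gives B = 1.
(C') alone gives C = 0.
(D) alone gives D = 1.
Now (D') is unsatisfied and unit — conflict.
Both values of E lead to a conflict.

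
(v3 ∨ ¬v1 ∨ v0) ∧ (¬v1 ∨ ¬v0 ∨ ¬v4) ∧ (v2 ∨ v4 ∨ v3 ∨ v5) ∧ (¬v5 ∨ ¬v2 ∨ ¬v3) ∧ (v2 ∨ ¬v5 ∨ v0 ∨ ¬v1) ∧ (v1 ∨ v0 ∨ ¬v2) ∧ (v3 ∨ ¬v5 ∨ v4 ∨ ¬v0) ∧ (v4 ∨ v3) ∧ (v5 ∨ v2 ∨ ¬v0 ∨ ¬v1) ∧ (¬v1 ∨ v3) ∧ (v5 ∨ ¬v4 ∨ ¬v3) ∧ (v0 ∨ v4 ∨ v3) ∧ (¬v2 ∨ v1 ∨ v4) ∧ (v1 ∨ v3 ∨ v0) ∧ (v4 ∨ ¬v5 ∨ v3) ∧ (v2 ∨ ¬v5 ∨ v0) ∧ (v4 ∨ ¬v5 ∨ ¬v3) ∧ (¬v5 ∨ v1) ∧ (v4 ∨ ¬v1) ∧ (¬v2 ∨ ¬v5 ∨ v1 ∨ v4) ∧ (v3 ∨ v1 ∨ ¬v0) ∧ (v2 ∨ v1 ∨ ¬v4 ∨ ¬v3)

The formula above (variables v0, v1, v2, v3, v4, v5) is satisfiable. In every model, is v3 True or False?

True

Suppose v3 = False.
Unit clause (v4) forces v4 = True.
Unit clause (¬v1) forces v1 = False.
Unit clause (v0) forces v0 = True.
But (¬v0) is also a unit clause — contradiction.
So every satisfying assignment has v3 = True.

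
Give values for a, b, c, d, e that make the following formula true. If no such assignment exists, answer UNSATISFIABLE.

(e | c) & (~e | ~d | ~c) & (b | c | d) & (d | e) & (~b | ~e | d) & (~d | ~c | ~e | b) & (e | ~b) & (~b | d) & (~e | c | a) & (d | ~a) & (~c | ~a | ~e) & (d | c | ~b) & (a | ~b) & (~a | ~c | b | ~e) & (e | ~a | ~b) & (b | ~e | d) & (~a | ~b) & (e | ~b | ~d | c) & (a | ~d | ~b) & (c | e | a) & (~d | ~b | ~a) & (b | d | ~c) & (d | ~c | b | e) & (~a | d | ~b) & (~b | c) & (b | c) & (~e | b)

Case e = 0:
From the singleton clause (c), c = 1.
From the singleton clause (d), d = 1.
From the singleton clause (~b), b = 0.
No clause remains; a is free.

a: 1, b: 0, c: 1, d: 1, e: 0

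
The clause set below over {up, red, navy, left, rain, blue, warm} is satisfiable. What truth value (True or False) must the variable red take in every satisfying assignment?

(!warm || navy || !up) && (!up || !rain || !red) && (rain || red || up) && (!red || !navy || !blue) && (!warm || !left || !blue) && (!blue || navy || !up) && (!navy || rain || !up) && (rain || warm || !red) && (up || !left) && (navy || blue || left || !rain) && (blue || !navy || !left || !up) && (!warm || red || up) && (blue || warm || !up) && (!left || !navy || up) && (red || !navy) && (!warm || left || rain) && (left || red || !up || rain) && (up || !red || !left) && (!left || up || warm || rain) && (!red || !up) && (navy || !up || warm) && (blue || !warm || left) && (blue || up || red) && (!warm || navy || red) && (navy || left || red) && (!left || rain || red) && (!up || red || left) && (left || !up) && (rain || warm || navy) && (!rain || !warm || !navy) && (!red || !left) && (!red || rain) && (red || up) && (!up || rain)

True

Suppose red = false.
(!navy) alone gives navy = false.
(!warm) alone gives warm = false.
(!up) alone gives up = false.
That conflicts with the unit clause (up).
So every satisfying assignment has red = True.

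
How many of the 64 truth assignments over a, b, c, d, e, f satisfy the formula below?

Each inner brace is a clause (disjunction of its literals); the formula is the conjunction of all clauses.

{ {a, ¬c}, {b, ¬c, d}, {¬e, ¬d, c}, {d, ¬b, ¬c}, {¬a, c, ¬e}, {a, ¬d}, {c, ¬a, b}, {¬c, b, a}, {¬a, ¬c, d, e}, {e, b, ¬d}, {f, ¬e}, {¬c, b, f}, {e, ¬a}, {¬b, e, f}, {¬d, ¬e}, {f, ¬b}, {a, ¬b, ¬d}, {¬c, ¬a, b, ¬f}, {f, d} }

There are 2^6 = 64 truth assignments over (a, b, c, d, e, f).
Split on c. With c = True, the clauses containing c are satisfied and ¬c drops from the rest; 0 of the 2^5 = 32 assignments to the other variables satisfy what remains.
With c = False, by the same count on the reduced clause set, 4 assignments work.
(One model: a=F, b=F, c=F, d=F, e=F, f=T.)
Total: 0 + 4 = 4.

4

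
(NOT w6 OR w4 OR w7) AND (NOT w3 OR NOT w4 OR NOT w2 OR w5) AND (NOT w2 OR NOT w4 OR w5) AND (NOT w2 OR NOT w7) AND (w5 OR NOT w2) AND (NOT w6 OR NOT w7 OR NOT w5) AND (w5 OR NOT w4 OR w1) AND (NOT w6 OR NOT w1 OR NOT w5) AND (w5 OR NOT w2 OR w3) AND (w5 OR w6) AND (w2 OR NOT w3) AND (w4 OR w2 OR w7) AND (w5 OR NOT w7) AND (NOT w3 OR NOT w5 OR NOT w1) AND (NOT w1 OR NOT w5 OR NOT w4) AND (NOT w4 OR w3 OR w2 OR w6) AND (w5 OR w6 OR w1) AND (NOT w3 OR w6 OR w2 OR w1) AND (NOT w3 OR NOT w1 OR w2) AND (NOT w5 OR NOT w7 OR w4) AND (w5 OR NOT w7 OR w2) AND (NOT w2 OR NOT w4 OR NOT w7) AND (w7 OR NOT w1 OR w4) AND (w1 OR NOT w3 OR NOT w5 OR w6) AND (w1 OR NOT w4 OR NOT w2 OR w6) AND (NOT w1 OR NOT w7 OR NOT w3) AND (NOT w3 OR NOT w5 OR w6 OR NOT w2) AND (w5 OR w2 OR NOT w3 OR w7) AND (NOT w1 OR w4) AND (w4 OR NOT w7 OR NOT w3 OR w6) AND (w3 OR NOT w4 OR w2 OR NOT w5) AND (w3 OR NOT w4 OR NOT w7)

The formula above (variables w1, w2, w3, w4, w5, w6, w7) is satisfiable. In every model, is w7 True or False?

False

Suppose w7 = true.
(NOT w2) alone gives w2 = false.
(NOT w3) alone gives w3 = false.
(w5) alone gives w5 = true.
(NOT w6) alone gives w6 = false.
(NOT w4) alone gives w4 = false.
Now (w4) is unsatisfied and unit — conflict.
So every satisfying assignment has w7 = False.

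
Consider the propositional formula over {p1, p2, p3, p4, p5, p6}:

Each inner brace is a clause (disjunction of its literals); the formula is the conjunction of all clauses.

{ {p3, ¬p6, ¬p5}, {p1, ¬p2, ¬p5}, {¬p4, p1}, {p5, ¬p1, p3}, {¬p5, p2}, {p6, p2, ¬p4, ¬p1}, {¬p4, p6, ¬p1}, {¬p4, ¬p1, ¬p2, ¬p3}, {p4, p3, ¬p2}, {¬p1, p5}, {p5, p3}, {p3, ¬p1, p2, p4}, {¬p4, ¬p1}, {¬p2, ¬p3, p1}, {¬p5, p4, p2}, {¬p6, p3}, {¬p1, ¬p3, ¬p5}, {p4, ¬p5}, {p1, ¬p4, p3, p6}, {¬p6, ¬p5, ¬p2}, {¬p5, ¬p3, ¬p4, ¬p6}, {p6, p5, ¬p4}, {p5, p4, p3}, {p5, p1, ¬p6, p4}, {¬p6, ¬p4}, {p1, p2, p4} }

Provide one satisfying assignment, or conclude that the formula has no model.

Try p4 = False.
(¬p5) alone gives p5 = False.
(¬p1) alone gives p1 = False.
(p3) alone gives p3 = True.
(¬p2) alone gives p2 = False.
But (p2) is also a unit clause — contradiction.
Backtrack on p4: now try p4 = True.
(p1) alone gives p1 = True.
But (¬p1) is also a unit clause — contradiction.
Neither p4 = True nor p4 = False works.

UNSATISFIABLE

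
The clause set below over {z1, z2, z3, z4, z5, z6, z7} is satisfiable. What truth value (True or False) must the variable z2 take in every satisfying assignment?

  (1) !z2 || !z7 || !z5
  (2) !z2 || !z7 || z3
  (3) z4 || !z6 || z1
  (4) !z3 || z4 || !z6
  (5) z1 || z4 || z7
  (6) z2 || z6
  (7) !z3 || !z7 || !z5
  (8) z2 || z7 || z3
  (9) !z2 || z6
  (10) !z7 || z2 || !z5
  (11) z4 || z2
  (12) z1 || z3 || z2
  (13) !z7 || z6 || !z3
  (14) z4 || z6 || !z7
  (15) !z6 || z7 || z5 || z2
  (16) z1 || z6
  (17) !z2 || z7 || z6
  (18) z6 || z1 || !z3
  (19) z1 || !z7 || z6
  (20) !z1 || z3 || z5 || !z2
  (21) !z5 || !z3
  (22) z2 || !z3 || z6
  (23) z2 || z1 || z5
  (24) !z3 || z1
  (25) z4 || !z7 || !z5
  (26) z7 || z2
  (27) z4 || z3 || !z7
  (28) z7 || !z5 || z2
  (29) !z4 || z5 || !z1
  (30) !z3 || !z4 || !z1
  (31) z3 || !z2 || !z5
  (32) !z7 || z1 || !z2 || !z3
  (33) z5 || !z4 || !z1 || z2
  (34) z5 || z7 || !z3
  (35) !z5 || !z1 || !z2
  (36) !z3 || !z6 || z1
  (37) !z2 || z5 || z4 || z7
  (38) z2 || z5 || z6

True

Suppose z2 = false.
Unit clause (z6) forces z6 = true.
Unit clause (z4) forces z4 = true.
Unit clause (z7) forces z7 = true.
Unit clause (!z5) forces z5 = false.
Unit clause (z1) forces z1 = true.
That conflicts with the unit clause (!z1).
So every satisfying assignment has z2 = True.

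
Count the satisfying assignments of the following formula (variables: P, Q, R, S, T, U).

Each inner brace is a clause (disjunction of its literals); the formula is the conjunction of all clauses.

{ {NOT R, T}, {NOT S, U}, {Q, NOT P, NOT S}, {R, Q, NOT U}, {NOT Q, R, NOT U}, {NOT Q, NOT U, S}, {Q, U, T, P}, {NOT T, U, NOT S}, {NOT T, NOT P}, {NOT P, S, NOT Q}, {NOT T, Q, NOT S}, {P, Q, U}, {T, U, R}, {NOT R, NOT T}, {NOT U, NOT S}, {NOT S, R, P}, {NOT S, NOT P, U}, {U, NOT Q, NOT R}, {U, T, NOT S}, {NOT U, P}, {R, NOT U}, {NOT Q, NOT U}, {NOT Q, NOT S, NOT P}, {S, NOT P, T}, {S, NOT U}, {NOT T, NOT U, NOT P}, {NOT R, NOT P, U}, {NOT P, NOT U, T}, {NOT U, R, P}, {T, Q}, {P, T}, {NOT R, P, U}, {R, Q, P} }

1

There are 2^6 = 64 truth assignments over (P, Q, R, S, T, U).
Split on Q. With Q = true, the clauses containing Q are satisfied and NOT Q drops from the rest; 1 of the 2^5 = 32 assignments to the other variables satisfy what remains.
With Q = false, by the same count on the reduced clause set, 0 assignments work.
(One model: P=F, Q=T, R=F, S=F, T=T, U=F.)
Total: 1 + 0 = 1.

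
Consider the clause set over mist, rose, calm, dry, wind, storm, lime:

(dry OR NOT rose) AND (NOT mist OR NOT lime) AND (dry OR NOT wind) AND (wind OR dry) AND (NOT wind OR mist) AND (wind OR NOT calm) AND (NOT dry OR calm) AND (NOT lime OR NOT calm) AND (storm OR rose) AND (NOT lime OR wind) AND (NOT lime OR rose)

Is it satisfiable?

Case dry = true:
From the singleton clause (calm), calm = true.
From the singleton clause (wind), wind = true.
From the singleton clause (mist), mist = true.
From the singleton clause (NOT lime), lime = false.
Case storm = false:
From the singleton clause (rose), rose = true.
This assignment satisfies each clause.
A satisfying assignment: mist ↦ true,  rose ↦ true,  calm ↦ true,  dry ↦ true,  wind ↦ true,  storm ↦ false,  lime ↦ false.

Yes, satisfiable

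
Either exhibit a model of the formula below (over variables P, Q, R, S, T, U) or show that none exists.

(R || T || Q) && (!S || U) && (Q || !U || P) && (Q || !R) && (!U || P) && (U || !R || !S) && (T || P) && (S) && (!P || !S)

Unit clause (S) forces S = true.
Unit clause (U) forces U = true.
Unit clause (P) forces P = true.
Now (!P) is unsatisfied and unit — conflict.

UNSATISFIABLE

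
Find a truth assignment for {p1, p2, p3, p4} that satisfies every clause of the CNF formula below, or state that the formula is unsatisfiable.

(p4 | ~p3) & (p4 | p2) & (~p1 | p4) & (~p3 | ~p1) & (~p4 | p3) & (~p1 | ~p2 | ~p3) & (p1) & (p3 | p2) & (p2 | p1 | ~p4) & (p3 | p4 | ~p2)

UNSATISFIABLE

(p1) alone gives p1 = 1.
(p4) alone gives p4 = 1.
(~p3) alone gives p3 = 0.
That conflicts with the unit clause (p3).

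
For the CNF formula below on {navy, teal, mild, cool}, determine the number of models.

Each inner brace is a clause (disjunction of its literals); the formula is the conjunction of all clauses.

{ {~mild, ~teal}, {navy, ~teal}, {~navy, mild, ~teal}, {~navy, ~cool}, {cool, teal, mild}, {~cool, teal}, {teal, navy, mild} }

There are 2^4 = 16 truth assignments over (navy, teal, mild, cool).
Check each against the 7 clauses (columns in the order navy, teal, mild, cool):
  F F F F  ✗ fails (cool | teal | mild)
  F F F T  ✗ fails (~cool | teal)
  F F T F  ✓ satisfies all
  F F T T  ✗ fails (~cool | teal)
  F T F F  ✗ fails (navy | ~teal)
  F T F T  ✗ fails (navy | ~teal)
  F T T F  ✗ fails (~mild | ~teal)
  F T T T  ✗ fails (~mild | ~teal)
  T F F F  ✗ fails (cool | teal | mild)
  T F F T  ✗ fails (~navy | ~cool)
  T F T F  ✓ satisfies all
  T F T T  ✗ fails (~navy | ~cool)
  T T F F  ✗ fails (~navy | mild | ~teal)
  T T F T  ✗ fails (~navy | mild | ~teal)
  T T T F  ✗ fails (~mild | ~teal)
  T T T T  ✗ fails (~mild | ~teal)
2 of the 16 rows are models.

2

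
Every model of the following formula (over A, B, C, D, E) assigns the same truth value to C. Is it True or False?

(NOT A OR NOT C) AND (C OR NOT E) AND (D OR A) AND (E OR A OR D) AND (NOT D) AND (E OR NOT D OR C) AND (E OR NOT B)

False

Suppose C = true.
Unit clause (NOT A) forces A = false.
Unit clause (D) forces D = true.
That conflicts with the unit clause (NOT D).
So every satisfying assignment has C = False.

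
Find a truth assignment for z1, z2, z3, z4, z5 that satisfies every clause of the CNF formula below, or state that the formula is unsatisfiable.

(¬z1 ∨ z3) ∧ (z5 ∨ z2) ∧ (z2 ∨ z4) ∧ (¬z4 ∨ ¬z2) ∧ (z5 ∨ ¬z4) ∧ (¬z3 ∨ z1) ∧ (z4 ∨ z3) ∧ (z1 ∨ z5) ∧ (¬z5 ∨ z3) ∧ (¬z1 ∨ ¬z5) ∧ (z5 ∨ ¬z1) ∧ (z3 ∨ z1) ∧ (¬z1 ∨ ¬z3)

UNSATISFIABLE

Suppose z1 = False.
The clause (¬z3) is unit, so z3 = False.
Now (z3) is unsatisfied and unit — conflict.
So z1 must be the other value — set z1 = True.
The clause (z3) is unit, so z3 = True.
Now (¬z3) is unsatisfied and unit — conflict.
Both values of z1 lead to a conflict.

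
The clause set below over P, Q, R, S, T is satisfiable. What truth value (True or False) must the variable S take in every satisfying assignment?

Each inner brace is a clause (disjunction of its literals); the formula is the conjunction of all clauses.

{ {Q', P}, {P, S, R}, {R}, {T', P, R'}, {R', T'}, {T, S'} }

Suppose S = 1.
(R) alone gives R = 1.
(T') alone gives T = 0.
But (T) is also a unit clause — contradiction.
So every satisfying assignment has S = False.

False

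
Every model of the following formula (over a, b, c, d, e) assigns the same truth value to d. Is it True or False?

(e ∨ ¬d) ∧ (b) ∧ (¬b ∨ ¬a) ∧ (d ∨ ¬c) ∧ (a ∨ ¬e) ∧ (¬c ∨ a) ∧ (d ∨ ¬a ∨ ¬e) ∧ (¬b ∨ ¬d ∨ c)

Suppose d = True.
The clause (e) is unit, so e = True.
The clause (b) is unit, so b = True.
The clause (¬a) is unit, so a = False.
But (a) is also a unit clause — contradiction.
So every satisfying assignment has d = False.

False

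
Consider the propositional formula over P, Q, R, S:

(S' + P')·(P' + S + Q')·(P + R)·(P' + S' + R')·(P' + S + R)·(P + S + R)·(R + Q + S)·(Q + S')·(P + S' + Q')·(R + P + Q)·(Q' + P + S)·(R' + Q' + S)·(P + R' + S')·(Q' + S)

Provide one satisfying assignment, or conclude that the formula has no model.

P ↦ 1; Q ↦ 0; R ↦ 1; S ↦ 0

Try S = 0.
(Q') alone gives Q = 0.
(R) alone gives R = 1.
No clause remains; P is free.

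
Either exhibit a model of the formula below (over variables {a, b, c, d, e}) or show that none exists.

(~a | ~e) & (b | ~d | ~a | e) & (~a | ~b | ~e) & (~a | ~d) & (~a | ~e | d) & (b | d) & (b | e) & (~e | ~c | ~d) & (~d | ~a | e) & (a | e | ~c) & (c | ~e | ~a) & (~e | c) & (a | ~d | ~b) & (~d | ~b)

a ↦ 0, b ↦ 1, c ↦ 0, d ↦ 0, e ↦ 0

Case a = 0:
Case b = 1:
Unit clause (~d) forces d = 0.
Case e = 0:
Unit clause (~c) forces c = 0.
This assignment satisfies each clause.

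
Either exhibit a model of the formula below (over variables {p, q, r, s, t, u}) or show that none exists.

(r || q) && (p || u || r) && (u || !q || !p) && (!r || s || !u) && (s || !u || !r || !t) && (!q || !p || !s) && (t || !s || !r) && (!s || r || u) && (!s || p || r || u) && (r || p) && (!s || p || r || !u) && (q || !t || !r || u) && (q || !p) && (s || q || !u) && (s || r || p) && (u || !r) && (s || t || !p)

p ↦ true,  q ↦ true,  r ↦ false,  s ↦ false,  t ↦ true,  u ↦ true

Try r = false.
The clause (q) is unit, so q = true.
The clause (p) is unit, so p = true.
The clause (u) is unit, so u = true.
The clause (!s) is unit, so s = false.
The clause (t) is unit, so t = true.
This assignment satisfies each clause.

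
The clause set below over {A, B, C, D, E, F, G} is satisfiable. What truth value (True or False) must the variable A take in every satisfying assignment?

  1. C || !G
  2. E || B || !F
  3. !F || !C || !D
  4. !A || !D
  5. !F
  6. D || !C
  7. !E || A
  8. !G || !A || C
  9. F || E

Suppose A = false.
Unit clause (!F) forces F = false.
Unit clause (!E) forces E = false.
That conflicts with the unit clause (E).
So every satisfying assignment has A = True.

True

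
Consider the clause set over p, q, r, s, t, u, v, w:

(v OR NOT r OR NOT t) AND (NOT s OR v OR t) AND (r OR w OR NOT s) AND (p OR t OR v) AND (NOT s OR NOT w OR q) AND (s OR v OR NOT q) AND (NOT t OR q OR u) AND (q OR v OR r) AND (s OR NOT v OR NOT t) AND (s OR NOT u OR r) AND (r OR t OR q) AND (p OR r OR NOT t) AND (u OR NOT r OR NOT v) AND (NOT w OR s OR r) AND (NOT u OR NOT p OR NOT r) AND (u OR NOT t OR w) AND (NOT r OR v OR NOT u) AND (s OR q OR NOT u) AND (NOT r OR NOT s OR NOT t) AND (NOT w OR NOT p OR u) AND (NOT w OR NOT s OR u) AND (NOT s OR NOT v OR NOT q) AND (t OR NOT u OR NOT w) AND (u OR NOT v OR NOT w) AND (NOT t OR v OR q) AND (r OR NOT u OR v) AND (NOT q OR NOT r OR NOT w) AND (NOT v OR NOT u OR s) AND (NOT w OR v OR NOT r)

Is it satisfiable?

Yes

Try v = true.
Try s = false.
From the singleton clause (NOT t), t = false.
From the singleton clause (NOT u), u = false.
From the singleton clause (NOT r), r = false.
From the singleton clause (q), q = true.
From the singleton clause (NOT w), w = false.
No clause remains; p is free.
A satisfying assignment: p: false, q: true, r: false, s: false, t: false, u: false, v: true, w: false.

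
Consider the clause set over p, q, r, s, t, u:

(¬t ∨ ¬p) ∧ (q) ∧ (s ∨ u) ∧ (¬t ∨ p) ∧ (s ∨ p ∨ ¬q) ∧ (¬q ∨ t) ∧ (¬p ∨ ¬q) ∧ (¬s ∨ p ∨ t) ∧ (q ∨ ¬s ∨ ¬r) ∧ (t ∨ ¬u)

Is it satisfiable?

From the singleton clause (q), q = True.
From the singleton clause (t), t = True.
From the singleton clause (¬p), p = False.
That conflicts with the unit clause (p).
No assignment satisfies every clause.

No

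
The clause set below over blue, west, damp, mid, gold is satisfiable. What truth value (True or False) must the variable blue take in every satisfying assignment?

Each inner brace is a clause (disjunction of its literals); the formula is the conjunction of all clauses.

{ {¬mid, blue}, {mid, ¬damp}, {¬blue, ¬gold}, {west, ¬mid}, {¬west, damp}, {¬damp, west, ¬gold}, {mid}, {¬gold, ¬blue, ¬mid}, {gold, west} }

True

Suppose blue = False.
From the singleton clause (¬mid), mid = False.
Now (mid) is unsatisfied and unit — conflict.
So every satisfying assignment has blue = True.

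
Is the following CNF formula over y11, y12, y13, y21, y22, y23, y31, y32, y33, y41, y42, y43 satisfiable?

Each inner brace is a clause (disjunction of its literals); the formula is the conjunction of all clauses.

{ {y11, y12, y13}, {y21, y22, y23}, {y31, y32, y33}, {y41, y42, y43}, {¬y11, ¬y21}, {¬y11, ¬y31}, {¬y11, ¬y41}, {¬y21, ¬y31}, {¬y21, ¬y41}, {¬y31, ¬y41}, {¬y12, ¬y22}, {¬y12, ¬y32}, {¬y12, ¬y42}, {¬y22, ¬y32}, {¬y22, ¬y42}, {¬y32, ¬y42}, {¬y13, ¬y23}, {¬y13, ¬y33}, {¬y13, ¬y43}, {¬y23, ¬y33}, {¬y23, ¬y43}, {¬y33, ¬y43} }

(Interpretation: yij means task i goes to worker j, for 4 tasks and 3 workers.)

No

Branch on y11: set y11 = False.
Branch on y12: set y12 = True.
Unit clause (¬y22) forces y22 = False.
Unit clause (¬y32) forces y32 = False.
Unit clause (¬y42) forces y42 = False.
Branch on y21: set y21 = True.
Unit clause (¬y31) forces y31 = False.
Unit clause (y33) forces y33 = True.
Unit clause (¬y41) forces y41 = False.
Unit clause (y43) forces y43 = True.
That conflicts with the unit clause (¬y43).
Backtrack on y21: now try y21 = False.
Unit clause (y23) forces y23 = True.
Unit clause (¬y13) forces y13 = False.
Unit clause (¬y33) forces y33 = False.
Unit clause (y31) forces y31 = True.
Unit clause (¬y41) forces y41 = False.
Unit clause (y43) forces y43 = True.
That conflicts with the unit clause (¬y43).
Neither y21 = True nor y21 = False works.
Backtrack on y12: now try y12 = False.
Unit clause (y13) forces y13 = True.
Unit clause (¬y23) forces y23 = False.
Unit clause (¬y33) forces y33 = False.
Unit clause (¬y43) forces y43 = False.
Branch on y21: set y21 = True.
Unit clause (¬y31) forces y31 = False.
Unit clause (y32) forces y32 = True.
Unit clause (¬y41) forces y41 = False.
Unit clause (y42) forces y42 = True.
That conflicts with the unit clause (¬y42).
Backtrack on y21: now try y21 = False.
Unit clause (y22) forces y22 = True.
Unit clause (¬y32) forces y32 = False.
Unit clause (y31) forces y31 = True.
Unit clause (¬y41) forces y41 = False.
Unit clause (y42) forces y42 = True.
That conflicts with the unit clause (¬y42).
Neither y21 = True nor y21 = False works.
Neither y12 = True nor y12 = False works.
Backtrack on y11: now try y11 = True.
Unit clause (¬y21) forces y21 = False.
Unit clause (¬y31) forces y31 = False.
Unit clause (¬y41) forces y41 = False.
Branch on y22: set y22 = True.
Unit clause (¬y12) forces y12 = False.
Unit clause (¬y32) forces y32 = False.
Unit clause (y33) forces y33 = True.
Unit clause (¬y42) forces y42 = False.
Unit clause (y43) forces y43 = True.
That conflicts with the unit clause (¬y43).
Backtrack on y22: now try y22 = False.
Unit clause (y23) forces y23 = True.
Unit clause (¬y13) forces y13 = False.
Unit clause (¬y33) forces y33 = False.
Unit clause (y32) forces y32 = True.
Unit clause (¬y12) forces y12 = False.
Unit clause (¬y42) forces y42 = False.
Unit clause (y43) forces y43 = True.
That conflicts with the unit clause (¬y43).
Neither y22 = True nor y22 = False works.
Neither y11 = True nor y11 = False works.
No assignment satisfies every clause.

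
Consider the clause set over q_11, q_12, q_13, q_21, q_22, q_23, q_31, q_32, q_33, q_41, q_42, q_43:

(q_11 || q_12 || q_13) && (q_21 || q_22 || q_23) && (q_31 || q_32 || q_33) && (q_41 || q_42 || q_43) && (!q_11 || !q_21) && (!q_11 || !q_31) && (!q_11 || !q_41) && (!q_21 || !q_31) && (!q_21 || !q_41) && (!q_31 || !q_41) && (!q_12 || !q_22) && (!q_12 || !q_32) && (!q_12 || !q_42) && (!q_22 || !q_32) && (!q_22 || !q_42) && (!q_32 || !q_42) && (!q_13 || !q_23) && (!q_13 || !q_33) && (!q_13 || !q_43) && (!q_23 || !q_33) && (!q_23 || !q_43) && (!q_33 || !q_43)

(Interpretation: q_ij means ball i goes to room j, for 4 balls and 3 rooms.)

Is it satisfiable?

Unsatisfiable

Try q_11 = false.
Try q_12 = true.
Unit clause (!q_22) forces q_22 = false.
Unit clause (!q_32) forces q_32 = false.
Unit clause (!q_42) forces q_42 = false.
Try q_21 = true.
Unit clause (!q_31) forces q_31 = false.
Unit clause (q_33) forces q_33 = true.
Unit clause (!q_41) forces q_41 = false.
Unit clause (q_43) forces q_43 = true.
But (!q_43) is also a unit clause — contradiction.
Undo q_21 and try q_21 = false.
Unit clause (q_23) forces q_23 = true.
Unit clause (!q_13) forces q_13 = false.
Unit clause (!q_33) forces q_33 = false.
Unit clause (q_31) forces q_31 = true.
Unit clause (!q_41) forces q_41 = false.
Unit clause (q_43) forces q_43 = true.
But (!q_43) is also a unit clause — contradiction.
Both values of q_21 lead to a conflict.
Undo q_12 and try q_12 = false.
Unit clause (q_13) forces q_13 = true.
Unit clause (!q_23) forces q_23 = false.
Unit clause (!q_33) forces q_33 = false.
Unit clause (!q_43) forces q_43 = false.
Try q_21 = true.
Unit clause (!q_31) forces q_31 = false.
Unit clause (q_32) forces q_32 = true.
Unit clause (!q_41) forces q_41 = false.
Unit clause (q_42) forces q_42 = true.
But (!q_42) is also a unit clause — contradiction.
Undo q_21 and try q_21 = false.
Unit clause (q_22) forces q_22 = true.
Unit clause (!q_32) forces q_32 = false.
Unit clause (q_31) forces q_31 = true.
Unit clause (!q_41) forces q_41 = false.
Unit clause (q_42) forces q_42 = true.
But (!q_42) is also a unit clause — contradiction.
Both values of q_21 lead to a conflict.
Both values of q_12 lead to a conflict.
Undo q_11 and try q_11 = true.
Unit clause (!q_21) forces q_21 = false.
Unit clause (!q_31) forces q_31 = false.
Unit clause (!q_41) forces q_41 = false.
Try q_22 = true.
Unit clause (!q_12) forces q_12 = false.
Unit clause (!q_32) forces q_32 = false.
Unit clause (q_33) forces q_33 = true.
Unit clause (!q_42) forces q_42 = false.
Unit clause (q_43) forces q_43 = true.
But (!q_43) is also a unit clause — contradiction.
Undo q_22 and try q_22 = false.
Unit clause (q_23) forces q_23 = true.
Unit clause (!q_13) forces q_13 = false.
Unit clause (!q_33) forces q_33 = false.
Unit clause (q_32) forces q_32 = true.
Unit clause (!q_12) forces q_12 = false.
Unit clause (!q_42) forces q_42 = false.
Unit clause (q_43) forces q_43 = true.
But (!q_43) is also a unit clause — contradiction.
Both values of q_22 lead to a conflict.
Both values of q_11 lead to a conflict.
No assignment satisfies every clause.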